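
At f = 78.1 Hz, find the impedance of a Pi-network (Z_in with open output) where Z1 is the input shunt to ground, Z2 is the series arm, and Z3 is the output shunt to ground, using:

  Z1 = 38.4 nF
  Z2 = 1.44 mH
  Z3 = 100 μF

Step 1 — Angular frequency: ω = 2π·f = 2π·78.1 = 490.7 rad/s.
Step 2 — Component impedances:
  Z1: Z = 1/(jωC) = -j/(ω·C) = 0 - j5.307e+04 Ω
  Z2: Z = jωL = j·490.7·0.00144 = 0 + j0.7066 Ω
  Z3: Z = 1/(jωC) = -j/(ω·C) = 0 - j20.38 Ω
Step 3 — With open output, the series arm Z2 and the output shunt Z3 appear in series to ground: Z2 + Z3 = 0 - j19.67 Ω.
Step 4 — Parallel with input shunt Z1: Z_in = Z1 || (Z2 + Z3) = 0 - j19.66 Ω = 19.66∠-90.0° Ω.

Z = 0 - j19.66 Ω = 19.66∠-90.0° Ω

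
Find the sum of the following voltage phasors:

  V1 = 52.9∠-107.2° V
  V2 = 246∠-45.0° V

Step 1 — Convert each phasor to rectangular form:
  V1 = 52.9·(cos(-107.2°) + j·sin(-107.2°)) = -15.64 - j50.53 V
  V2 = 246·(cos(-45.0°) + j·sin(-45.0°)) = 173.9 - j173.9 V
Step 2 — Sum components: V_total = 158.3 - j224.5 V.
Step 3 — Convert to polar: |V_total| = 274.7 V, ∠V_total = -54.8°.

V_total = 274.7∠-54.8° V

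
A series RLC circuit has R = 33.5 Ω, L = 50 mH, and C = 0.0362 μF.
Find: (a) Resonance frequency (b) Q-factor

Step 1 — Resonance condition Im(Z)=0 gives ω₀ = 1/√(LC).
Step 2 — ω₀ = 1/√(0.05·3.62e-08) = 2.351e+04 rad/s.
Step 3 — f₀ = ω₀/(2π) = 3741 Hz.
Step 4 — Series Q: Q = ω₀L/R = 2.351e+04·0.05/33.5 = 35.08.

(a) f₀ = 3741 Hz  (b) Q = 35.08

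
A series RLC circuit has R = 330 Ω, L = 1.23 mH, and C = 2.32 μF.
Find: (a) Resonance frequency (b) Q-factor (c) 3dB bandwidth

Step 1 — Resonance condition Im(Z)=0 gives ω₀ = 1/√(LC).
Step 2 — ω₀ = 1/√(0.00123·2.32e-06) = 1.872e+04 rad/s.
Step 3 — f₀ = ω₀/(2π) = 2979 Hz.
Step 4 — Series Q: Q = ω₀L/R = 1.872e+04·0.00123/330 = 0.06977.
Step 5 — 3dB bandwidth: Δω = ω₀/Q = 2.683e+05 rad/s; BW = Δω/(2π) = 4.27e+04 Hz.

(a) f₀ = 2979 Hz  (b) Q = 0.06977  (c) BW = 4.27e+04 Hz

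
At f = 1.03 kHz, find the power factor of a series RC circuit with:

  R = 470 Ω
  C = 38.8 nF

Step 1 — Angular frequency: ω = 2π·f = 2π·1030 = 6472 rad/s.
Step 2 — Component impedances:
  R: Z = R = 470 Ω
  C: Z = 1/(jωC) = -j/(ω·C) = 0 - j3982 Ω
Step 3 — Series combination: Z_total = R + C = 470 - j3982 Ω = 4010∠-83.3° Ω.
Step 4 — Power factor: PF = cos(φ) = Re(Z)/|Z| = 470/4010 = 0.1172.
Step 5 — Type: Im(Z) = -3982 ⇒ leading (phase φ = -83.3°).

PF = 0.1172 (leading, φ = -83.3°)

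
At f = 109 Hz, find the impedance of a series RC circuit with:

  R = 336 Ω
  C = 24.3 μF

Step 1 — Angular frequency: ω = 2π·f = 2π·109 = 684.9 rad/s.
Step 2 — Component impedances:
  R: Z = R = 336 Ω
  C: Z = 1/(jωC) = -j/(ω·C) = 0 - j60.09 Ω
Step 3 — Series combination: Z_total = R + C = 336 - j60.09 Ω = 341.3∠-10.1° Ω.

Z = 336 - j60.09 Ω = 341.3∠-10.1° Ω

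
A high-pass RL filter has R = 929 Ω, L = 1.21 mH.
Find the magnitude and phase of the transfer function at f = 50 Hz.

Step 1 — Angular frequency: ω = 2π·50 = 314.2 rad/s.
Step 2 — Transfer function: H(jω) = jωL/(R + jωL).
Step 3 — Numerator jωL = j·0.3801; denominator R + jωL = 929 + j0.3801.
Step 4 — H = 1.674e-07 + j0.0004092.
Step 5 — Magnitude: |H| = 0.0004092 (-67.8 dB); phase: φ = 90.0°.

|H| = 0.0004092 (-67.8 dB), φ = 90.0°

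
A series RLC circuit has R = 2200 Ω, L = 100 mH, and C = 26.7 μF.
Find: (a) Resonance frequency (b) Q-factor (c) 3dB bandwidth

Step 1 — Resonance: ω₀ = 1/√(LC) = 1/√(0.1·2.67e-05) = 612 rad/s.
Step 2 — f₀ = ω₀/(2π) = 97.4 Hz.
Step 3 — Series Q: Q = ω₀L/R = 612·0.1/2200 = 0.02782.
Step 4 — Bandwidth: Δω = ω₀/Q = 2.2e+04 rad/s; BW = Δω/(2π) = 3501 Hz.

(a) f₀ = 97.4 Hz  (b) Q = 0.02782  (c) BW = 3501 Hz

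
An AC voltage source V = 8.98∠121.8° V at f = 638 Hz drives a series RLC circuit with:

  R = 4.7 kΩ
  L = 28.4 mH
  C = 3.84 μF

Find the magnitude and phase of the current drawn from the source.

Step 1 — Angular frequency: ω = 2π·f = 2π·638 = 4009 rad/s.
Step 2 — Component impedances:
  R: Z = R = 4700 Ω
  L: Z = jωL = j·4009·0.0284 = 0 + j113.8 Ω
  C: Z = 1/(jωC) = -j/(ω·C) = 0 - j64.96 Ω
Step 3 — Series combination: Z_total = R + L + C = 4700 + j48.88 Ω = 4700∠0.6° Ω.
Step 4 — Source phasor: V = 8.98∠121.8° V = -4.732 + j7.632 V.
Step 5 — Ohm's law: I = V / Z_total = (-4.732 + j7.632) / (4700 + j48.88) = -0.0009898 + j0.001634 A.
Step 6 — Convert to polar: |I| = 0.001911 A, ∠I = 121.2°.

I = 0.001911∠121.2° A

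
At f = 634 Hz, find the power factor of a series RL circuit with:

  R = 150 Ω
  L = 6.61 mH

Step 1 — Angular frequency: ω = 2π·f = 2π·634 = 3984 rad/s.
Step 2 — Component impedances:
  R: Z = R = 150 Ω
  L: Z = jωL = j·3984·0.00661 = 0 + j26.33 Ω
Step 3 — Series combination: Z_total = R + L = 150 + j26.33 Ω = 152.3∠10.0° Ω.
Step 4 — Power factor: PF = cos(φ) = Re(Z)/|Z| = 150/152.3 = 0.9849.
Step 5 — Type: Im(Z) = 26.33 ⇒ lagging (phase φ = 10.0°).

PF = 0.9849 (lagging, φ = 10.0°)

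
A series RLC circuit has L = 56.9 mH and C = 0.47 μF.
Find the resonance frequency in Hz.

Step 1 — Resonance condition Im(Z)=0 gives ω₀ = 1/√(LC).
Step 2 — ω₀ = 1/√(0.0569·4.7e-07) = 6115 rad/s.
Step 3 — f₀ = ω₀/(2π) = 973.2 Hz.

f₀ = 973.2 Hz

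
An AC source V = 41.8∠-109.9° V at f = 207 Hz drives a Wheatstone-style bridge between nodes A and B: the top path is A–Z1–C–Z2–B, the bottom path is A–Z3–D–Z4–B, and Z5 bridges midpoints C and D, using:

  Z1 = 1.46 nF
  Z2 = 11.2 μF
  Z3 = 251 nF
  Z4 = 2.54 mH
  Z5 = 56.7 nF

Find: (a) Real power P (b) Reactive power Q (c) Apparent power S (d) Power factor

Step 1 — Angular frequency: ω = 2π·f = 2π·207 = 1301 rad/s.
Step 2 — Component impedances:
  Z1: Z = 1/(jωC) = -j/(ω·C) = 0 - j5.266e+05 Ω
  Z2: Z = 1/(jωC) = -j/(ω·C) = 0 - j68.65 Ω
  Z3: Z = 1/(jωC) = -j/(ω·C) = 0 - j3063 Ω
  Z4: Z = jωL = j·1301·0.00254 = 0 + j3.304 Ω
  Z5: Z = 1/(jωC) = -j/(ω·C) = 0 - j1.356e+04 Ω
Step 3 — Bridge requires nodal analysis (the Z5 bridge couples midpoints C and D, so the two paths cannot be reduced to a simple series/parallel combination). Setting node B to ground and injecting 1 A at node A, the 3-node admittance system at A, C, D solves to V_A = Z_AB = 0 - j3042 Ω = 3042∠-90.0° Ω.
Step 4 — Source phasor: V = 41.8∠-109.9° V = -14.23 - j39.3 V.
Step 5 — Current: I = V / Z = 0.01292 - j0.004677 A = 0.01374∠-19.9° A.
Step 6 — Complex power: S = V·I* = 0 - j0.5743 VA.
Step 7 — Real power: P = Re(S) = 0 W.
Step 8 — Reactive power: Q = Im(S) = -0.5743 VAR.
Step 9 — Apparent power: |S| = 0.5743 VA.
Step 10 — Power factor: PF = P/|S| = 0 (leading).

(a) P = 0 W  (b) Q = -0.5743 VAR  (c) S = 0.5743 VA  (d) PF = 0 (leading)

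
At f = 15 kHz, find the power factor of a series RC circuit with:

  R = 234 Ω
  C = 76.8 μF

Step 1 — Angular frequency: ω = 2π·f = 2π·1.5e+04 = 9.425e+04 rad/s.
Step 2 — Component impedances:
  R: Z = R = 234 Ω
  C: Z = 1/(jωC) = -j/(ω·C) = 0 - j0.1382 Ω
Step 3 — Series combination: Z_total = R + C = 234 - j0.1382 Ω = 234∠-0.0° Ω.
Step 4 — Power factor: PF = cos(φ) = Re(Z)/|Z| = 234/234 = 1.
Step 5 — Type: Im(Z) = -0.1382 ⇒ leading (phase φ = -0.0°).

PF = 1 (leading, φ = -0.0°)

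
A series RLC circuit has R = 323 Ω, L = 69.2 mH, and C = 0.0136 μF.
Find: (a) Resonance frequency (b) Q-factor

Step 1 — Resonance condition Im(Z)=0 gives ω₀ = 1/√(LC).
Step 2 — ω₀ = 1/√(0.0692·1.36e-08) = 3.26e+04 rad/s.
Step 3 — f₀ = ω₀/(2π) = 5188 Hz.
Step 4 — Series Q: Q = ω₀L/R = 3.26e+04·0.0692/323 = 6.984.

(a) f₀ = 5188 Hz  (b) Q = 6.984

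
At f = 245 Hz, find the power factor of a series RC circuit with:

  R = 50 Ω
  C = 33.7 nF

Step 1 — Angular frequency: ω = 2π·f = 2π·245 = 1539 rad/s.
Step 2 — Component impedances:
  R: Z = R = 50 Ω
  C: Z = 1/(jωC) = -j/(ω·C) = 0 - j1.928e+04 Ω
Step 3 — Series combination: Z_total = R + C = 50 - j1.928e+04 Ω = 1.928e+04∠-89.9° Ω.
Step 4 — Power factor: PF = cos(φ) = Re(Z)/|Z| = 50/19276 = 0.002594.
Step 5 — Type: Im(Z) = -1.928e+04 ⇒ leading (phase φ = -89.9°).

PF = 0.002594 (leading, φ = -89.9°)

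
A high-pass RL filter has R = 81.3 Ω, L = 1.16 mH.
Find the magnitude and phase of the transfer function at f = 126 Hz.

Step 1 — Angular frequency: ω = 2π·126 = 791.7 rad/s.
Step 2 — Transfer function: H(jω) = jωL/(R + jωL).
Step 3 — Numerator jωL = j·0.9184; denominator R + jωL = 81.3 + j0.9184.
Step 4 — H = 0.0001276 + j0.01129.
Step 5 — Magnitude: |H| = 0.0113 (-38.9 dB); phase: φ = 89.4°.

|H| = 0.0113 (-38.9 dB), φ = 89.4°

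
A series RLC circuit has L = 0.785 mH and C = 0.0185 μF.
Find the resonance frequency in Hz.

Step 1 — Resonance condition Im(Z)=0 gives ω₀ = 1/√(LC).
Step 2 — ω₀ = 1/√(0.000785·1.85e-08) = 2.624e+05 rad/s.
Step 3 — f₀ = ω₀/(2π) = 4.176e+04 Hz.

f₀ = 4.176e+04 Hz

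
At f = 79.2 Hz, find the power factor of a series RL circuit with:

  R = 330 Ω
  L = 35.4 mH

Step 1 — Angular frequency: ω = 2π·f = 2π·79.2 = 497.6 rad/s.
Step 2 — Component impedances:
  R: Z = R = 330 Ω
  L: Z = jωL = j·497.6·0.0354 = 0 + j17.62 Ω
Step 3 — Series combination: Z_total = R + L = 330 + j17.62 Ω = 330.5∠3.1° Ω.
Step 4 — Power factor: PF = cos(φ) = Re(Z)/|Z| = 330/330.47 = 0.9986.
Step 5 — Type: Im(Z) = 17.62 ⇒ lagging (phase φ = 3.1°).

PF = 0.9986 (lagging, φ = 3.1°)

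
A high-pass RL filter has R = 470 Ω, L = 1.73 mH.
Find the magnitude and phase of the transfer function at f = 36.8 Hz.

Step 1 — Angular frequency: ω = 2π·36.8 = 231.2 rad/s.
Step 2 — Transfer function: H(jω) = jωL/(R + jωL).
Step 3 — Numerator jωL = j·0.4; denominator R + jωL = 470 + j0.4.
Step 4 — H = 7.244e-07 + j0.0008511.
Step 5 — Magnitude: |H| = 0.0008511 (-61.4 dB); phase: φ = 90.0°.

|H| = 0.0008511 (-61.4 dB), φ = 90.0°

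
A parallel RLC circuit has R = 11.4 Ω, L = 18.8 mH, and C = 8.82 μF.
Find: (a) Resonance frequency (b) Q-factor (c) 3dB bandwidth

Step 1 — Resonance: ω₀ = 1/√(LC) = 1/√(0.0188·8.82e-06) = 2456 rad/s.
Step 2 — f₀ = ω₀/(2π) = 390.8 Hz.
Step 3 — Parallel Q: Q = R/(ω₀L) = 11.4/(2456·0.0188) = 0.2469.
Step 4 — Bandwidth: Δω = ω₀/Q = 9945 rad/s; BW = Δω/(2π) = 1583 Hz.

(a) f₀ = 390.8 Hz  (b) Q = 0.2469  (c) BW = 1583 Hz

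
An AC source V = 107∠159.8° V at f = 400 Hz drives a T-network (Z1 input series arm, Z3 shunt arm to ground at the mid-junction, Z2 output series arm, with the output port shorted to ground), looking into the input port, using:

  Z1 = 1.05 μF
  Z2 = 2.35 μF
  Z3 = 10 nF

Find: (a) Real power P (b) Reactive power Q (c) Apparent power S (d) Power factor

Step 1 — Angular frequency: ω = 2π·f = 2π·400 = 2513 rad/s.
Step 2 — Component impedances:
  Z1: Z = 1/(jωC) = -j/(ω·C) = 0 - j378.9 Ω
  Z2: Z = 1/(jωC) = -j/(ω·C) = 0 - j169.3 Ω
  Z3: Z = 1/(jωC) = -j/(ω·C) = 0 - j3.979e+04 Ω
Step 3 — With the output port shorted to ground, the output series arm Z2 runs from the junction to ground; the shunt arm Z3 also runs from the junction to ground. They appear in parallel: Z3 || Z2 = 0 - j168.6 Ω.
Step 4 — Series with input arm Z1: Z_in = Z1 + (Z3 || Z2) = 0 - j547.5 Ω = 547.5∠-90.0° Ω.
Step 5 — Source phasor: V = 107∠159.8° V = -100.4 + j36.95 V.
Step 6 — Current: I = V / Z = -0.06748 - j0.1834 A = 0.1954∠-110.2° A.
Step 7 — Complex power: S = V·I* = 0 - j20.91 VA.
Step 8 — Real power: P = Re(S) = 0 W.
Step 9 — Reactive power: Q = Im(S) = -20.91 VAR.
Step 10 — Apparent power: |S| = 20.91 VA.
Step 11 — Power factor: PF = P/|S| = 0 (leading).

(a) P = 0 W  (b) Q = -20.91 VAR  (c) S = 20.91 VA  (d) PF = 0 (leading)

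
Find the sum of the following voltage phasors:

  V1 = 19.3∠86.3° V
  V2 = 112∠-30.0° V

Step 1 — Convert each phasor to rectangular form:
  V1 = 19.3·(cos(86.3°) + j·sin(86.3°)) = 1.245 + j19.26 V
  V2 = 112·(cos(-30.0°) + j·sin(-30.0°)) = 96.99 - j56 V
Step 2 — Sum components: V_total = 98.24 - j36.74 V.
Step 3 — Convert to polar: |V_total| = 104.9 V, ∠V_total = -20.5°.

V_total = 104.9∠-20.5° V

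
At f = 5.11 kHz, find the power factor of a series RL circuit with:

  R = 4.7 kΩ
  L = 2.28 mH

Step 1 — Angular frequency: ω = 2π·f = 2π·5110 = 3.211e+04 rad/s.
Step 2 — Component impedances:
  R: Z = R = 4700 Ω
  L: Z = jωL = j·3.211e+04·0.00228 = 0 + j73.2 Ω
Step 3 — Series combination: Z_total = R + L = 4700 + j73.2 Ω = 4701∠0.9° Ω.
Step 4 — Power factor: PF = cos(φ) = Re(Z)/|Z| = 4700/4700.6 = 0.9999.
Step 5 — Type: Im(Z) = 73.2 ⇒ lagging (phase φ = 0.9°).

PF = 0.9999 (lagging, φ = 0.9°)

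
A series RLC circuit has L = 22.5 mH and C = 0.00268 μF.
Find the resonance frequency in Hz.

Step 1 — Resonance condition Im(Z)=0 gives ω₀ = 1/√(LC).
Step 2 — ω₀ = 1/√(0.0225·2.68e-09) = 1.288e+05 rad/s.
Step 3 — f₀ = ω₀/(2π) = 2.05e+04 Hz.

f₀ = 2.05e+04 Hz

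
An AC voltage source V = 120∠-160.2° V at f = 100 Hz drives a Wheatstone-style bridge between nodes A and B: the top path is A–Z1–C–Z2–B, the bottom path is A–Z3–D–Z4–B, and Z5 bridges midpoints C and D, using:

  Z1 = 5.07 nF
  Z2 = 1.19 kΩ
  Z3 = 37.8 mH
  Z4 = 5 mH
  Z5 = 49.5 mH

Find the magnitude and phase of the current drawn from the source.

Step 1 — Angular frequency: ω = 2π·f = 2π·100 = 628.3 rad/s.
Step 2 — Component impedances:
  Z1: Z = 1/(jωC) = -j/(ω·C) = 0 - j3.139e+05 Ω
  Z2: Z = R = 1190 Ω
  Z3: Z = jωL = j·628.3·0.0378 = 0 + j23.75 Ω
  Z4: Z = jωL = j·628.3·0.005 = 0 + j3.142 Ω
  Z5: Z = jωL = j·628.3·0.0495 = 0 + j31.1 Ω
Step 3 — Bridge requires nodal analysis (the Z5 bridge couples midpoints C and D, so the two paths cannot be reduced to a simple series/parallel combination). Setting node B to ground and injecting 1 A at node A, the 3-node admittance system at A, C, D solves to V_A = Z_AB = 0.008275 + j26.89 Ω = 26.89∠90.0° Ω.
Step 4 — Source phasor: V = 120∠-160.2° V = -112.9 - j40.65 V.
Step 5 — Ohm's law: I = V / Z_total = (-112.9 - j40.65) / (0.008275 + j26.89) = -1.513 + j4.198 A.
Step 6 — Convert to polar: |I| = 4.462 A, ∠I = 109.8°.

I = 4.462∠109.8° A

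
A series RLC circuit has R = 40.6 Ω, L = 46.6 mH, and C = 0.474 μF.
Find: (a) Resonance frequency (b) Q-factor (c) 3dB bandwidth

Step 1 — Resonance condition Im(Z)=0 gives ω₀ = 1/√(LC).
Step 2 — ω₀ = 1/√(0.0466·4.74e-07) = 6728 rad/s.
Step 3 — f₀ = ω₀/(2π) = 1071 Hz.
Step 4 — Series Q: Q = ω₀L/R = 6728·0.0466/40.6 = 7.723.
Step 5 — 3dB bandwidth: Δω = ω₀/Q = 871.2 rad/s; BW = Δω/(2π) = 138.7 Hz.

(a) f₀ = 1071 Hz  (b) Q = 7.723  (c) BW = 138.7 Hz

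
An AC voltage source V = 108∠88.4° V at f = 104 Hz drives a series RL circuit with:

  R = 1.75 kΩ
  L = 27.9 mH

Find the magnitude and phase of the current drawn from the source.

Step 1 — Angular frequency: ω = 2π·f = 2π·104 = 653.5 rad/s.
Step 2 — Component impedances:
  R: Z = R = 1750 Ω
  L: Z = jωL = j·653.5·0.0279 = 0 + j18.23 Ω
Step 3 — Series combination: Z_total = R + L = 1750 + j18.23 Ω = 1750∠0.6° Ω.
Step 4 — Source phasor: V = 108∠88.4° V = 3.016 + j108 V.
Step 5 — Ohm's law: I = V / Z_total = (3.016 + j108) / (1750 + j18.23) = 0.002366 + j0.06167 A.
Step 6 — Convert to polar: |I| = 0.06171 A, ∠I = 87.8°.

I = 0.06171∠87.8° A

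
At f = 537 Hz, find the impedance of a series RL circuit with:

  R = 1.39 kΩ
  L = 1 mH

Step 1 — Angular frequency: ω = 2π·f = 2π·537 = 3374 rad/s.
Step 2 — Component impedances:
  R: Z = R = 1390 Ω
  L: Z = jωL = j·3374·0.001 = 0 + j3.374 Ω
Step 3 — Series combination: Z_total = R + L = 1390 + j3.374 Ω = 1390∠0.1° Ω.

Z = 1390 + j3.374 Ω = 1390∠0.1° Ω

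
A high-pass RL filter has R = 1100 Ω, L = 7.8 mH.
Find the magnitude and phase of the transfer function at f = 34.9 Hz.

Step 1 — Angular frequency: ω = 2π·34.9 = 219.3 rad/s.
Step 2 — Transfer function: H(jω) = jωL/(R + jωL).
Step 3 — Numerator jωL = j·1.71; denominator R + jωL = 1100 + j1.71.
Step 4 — H = 2.418e-06 + j0.001555.
Step 5 — Magnitude: |H| = 0.001555 (-56.2 dB); phase: φ = 89.9°.

|H| = 0.001555 (-56.2 dB), φ = 89.9°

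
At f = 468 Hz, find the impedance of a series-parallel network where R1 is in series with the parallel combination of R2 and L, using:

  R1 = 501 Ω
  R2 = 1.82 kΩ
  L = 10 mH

Step 1 — Angular frequency: ω = 2π·f = 2π·468 = 2941 rad/s.
Step 2 — Component impedances:
  R1: Z = R = 501 Ω
  R2: Z = R = 1820 Ω
  L: Z = jωL = j·2941·0.01 = 0 + j29.41 Ω
Step 3 — Parallel branch: R2 || L = 1/(1/R2 + 1/L) = 0.475 + j29.4 Ω.
Step 4 — Series with R1: Z_total = R1 + (R2 || L) = 501.5 + j29.4 Ω = 502.3∠3.4° Ω.

Z = 501.5 + j29.4 Ω = 502.3∠3.4° Ω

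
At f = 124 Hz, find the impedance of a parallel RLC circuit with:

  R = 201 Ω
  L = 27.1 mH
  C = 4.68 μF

Step 1 — Angular frequency: ω = 2π·f = 2π·124 = 779.1 rad/s.
Step 2 — Component impedances:
  R: Z = R = 201 Ω
  L: Z = jωL = j·779.1·0.0271 = 0 + j21.11 Ω
  C: Z = 1/(jωC) = -j/(ω·C) = 0 - j274.3 Ω
Step 3 — Parallel combination: 1/Z_total = 1/R + 1/L + 1/C; Z_total = 2.57 + j22.58 Ω = 22.73∠83.5° Ω.

Z = 2.57 + j22.58 Ω = 22.73∠83.5° Ω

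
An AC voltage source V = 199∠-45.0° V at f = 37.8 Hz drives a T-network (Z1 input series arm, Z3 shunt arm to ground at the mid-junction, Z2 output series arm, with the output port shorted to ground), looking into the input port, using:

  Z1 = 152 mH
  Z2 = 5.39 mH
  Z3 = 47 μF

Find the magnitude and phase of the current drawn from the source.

Step 1 — Angular frequency: ω = 2π·f = 2π·37.8 = 237.5 rad/s.
Step 2 — Component impedances:
  Z1: Z = jωL = j·237.5·0.152 = 0 + j36.1 Ω
  Z2: Z = jωL = j·237.5·0.00539 = 0 + j1.28 Ω
  Z3: Z = 1/(jωC) = -j/(ω·C) = 0 - j89.58 Ω
Step 3 — With the output port shorted to ground, the output series arm Z2 runs from the junction to ground; the shunt arm Z3 also runs from the junction to ground. They appear in parallel: Z3 || Z2 = 0 + j1.299 Ω.
Step 4 — Series with input arm Z1: Z_in = Z1 + (Z3 || Z2) = 0 + j37.4 Ω = 37.4∠90.0° Ω.
Step 5 — Source phasor: V = 199∠-45.0° V = 140.7 - j140.7 V.
Step 6 — Ohm's law: I = V / Z_total = (140.7 - j140.7) / (0 + j37.4) = -3.762 - j3.762 A.
Step 7 — Convert to polar: |I| = 5.321 A, ∠I = -135.0°.

I = 5.321∠-135.0° A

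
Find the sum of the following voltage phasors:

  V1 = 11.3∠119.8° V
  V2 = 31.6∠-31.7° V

Step 1 — Convert each phasor to rectangular form:
  V1 = 11.3·(cos(119.8°) + j·sin(119.8°)) = -5.616 + j9.806 V
  V2 = 31.6·(cos(-31.7°) + j·sin(-31.7°)) = 26.89 - j16.6 V
Step 2 — Sum components: V_total = 21.27 - j6.799 V.
Step 3 — Convert to polar: |V_total| = 22.33 V, ∠V_total = -17.7°.

V_total = 22.33∠-17.7° V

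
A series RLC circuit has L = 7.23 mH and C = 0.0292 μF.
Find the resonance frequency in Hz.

Step 1 — Resonance condition Im(Z)=0 gives ω₀ = 1/√(LC).
Step 2 — ω₀ = 1/√(0.00723·2.92e-08) = 6.882e+04 rad/s.
Step 3 — f₀ = ω₀/(2π) = 1.095e+04 Hz.

f₀ = 1.095e+04 Hz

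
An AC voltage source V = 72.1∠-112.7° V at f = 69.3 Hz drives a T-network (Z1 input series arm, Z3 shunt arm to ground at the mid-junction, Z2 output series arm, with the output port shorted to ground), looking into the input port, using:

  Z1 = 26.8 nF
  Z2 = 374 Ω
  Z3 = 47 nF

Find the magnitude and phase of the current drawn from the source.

Step 1 — Angular frequency: ω = 2π·f = 2π·69.3 = 435.4 rad/s.
Step 2 — Component impedances:
  Z1: Z = 1/(jωC) = -j/(ω·C) = 0 - j8.569e+04 Ω
  Z2: Z = R = 374 Ω
  Z3: Z = 1/(jωC) = -j/(ω·C) = 0 - j4.886e+04 Ω
Step 3 — With the output port shorted to ground, the output series arm Z2 runs from the junction to ground; the shunt arm Z3 also runs from the junction to ground. They appear in parallel: Z3 || Z2 = 374 - j2.862 Ω.
Step 4 — Series with input arm Z1: Z_in = Z1 + (Z3 || Z2) = 374 - j8.57e+04 Ω = 8.57e+04∠-89.7° Ω.
Step 5 — Source phasor: V = 72.1∠-112.7° V = -27.82 - j66.51 V.
Step 6 — Ohm's law: I = V / Z_total = (-27.82 - j66.51) / (374 - j8.57e+04) = 0.0007747 - j0.0003281 A.
Step 7 — Convert to polar: |I| = 0.0008413 A, ∠I = -23.0°.

I = 0.0008413∠-23.0° A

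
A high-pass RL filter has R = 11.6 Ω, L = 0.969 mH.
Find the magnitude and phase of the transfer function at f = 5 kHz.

Step 1 — Angular frequency: ω = 2π·5000 = 3.142e+04 rad/s.
Step 2 — Transfer function: H(jω) = jωL/(R + jωL).
Step 3 — Numerator jωL = j·30.44; denominator R + jωL = 11.6 + j30.44.
Step 4 — H = 0.8732 + j0.3327.
Step 5 — Magnitude: |H| = 0.9345 (-0.6 dB); phase: φ = 20.9°.

|H| = 0.9345 (-0.6 dB), φ = 20.9°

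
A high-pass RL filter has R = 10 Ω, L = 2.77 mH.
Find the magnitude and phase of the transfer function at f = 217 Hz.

Step 1 — Angular frequency: ω = 2π·217 = 1363 rad/s.
Step 2 — Transfer function: H(jω) = jωL/(R + jωL).
Step 3 — Numerator jωL = j·3.777; denominator R + jωL = 10 + j3.777.
Step 4 — H = 0.1248 + j0.3305.
Step 5 — Magnitude: |H| = 0.3533 (-9.0 dB); phase: φ = 69.3°.

|H| = 0.3533 (-9.0 dB), φ = 69.3°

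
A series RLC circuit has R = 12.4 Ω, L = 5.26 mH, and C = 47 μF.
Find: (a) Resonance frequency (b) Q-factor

Step 1 — Resonance condition Im(Z)=0 gives ω₀ = 1/√(LC).
Step 2 — ω₀ = 1/√(0.00526·4.7e-05) = 2011 rad/s.
Step 3 — f₀ = ω₀/(2π) = 320.1 Hz.
Step 4 — Series Q: Q = ω₀L/R = 2011·0.00526/12.4 = 0.8531.

(a) f₀ = 320.1 Hz  (b) Q = 0.8531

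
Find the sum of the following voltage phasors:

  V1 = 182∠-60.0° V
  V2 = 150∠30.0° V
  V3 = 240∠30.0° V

Step 1 — Convert each phasor to rectangular form:
  V1 = 182·(cos(-60.0°) + j·sin(-60.0°)) = 91 - j157.6 V
  V2 = 150·(cos(30.0°) + j·sin(30.0°)) = 129.9 + j75 V
  V3 = 240·(cos(30.0°) + j·sin(30.0°)) = 207.8 + j120 V
Step 2 — Sum components: V_total = 428.7 + j37.38 V.
Step 3 — Convert to polar: |V_total| = 430.4 V, ∠V_total = 5.0°.

V_total = 430.4∠5.0° V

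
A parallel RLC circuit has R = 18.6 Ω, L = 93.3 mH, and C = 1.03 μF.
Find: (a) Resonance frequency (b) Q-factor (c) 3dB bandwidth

Step 1 — Resonance: ω₀ = 1/√(LC) = 1/√(0.0933·1.03e-06) = 3226 rad/s.
Step 2 — f₀ = ω₀/(2π) = 513.4 Hz.
Step 3 — Parallel Q: Q = R/(ω₀L) = 18.6/(3226·0.0933) = 0.0618.
Step 4 — Bandwidth: Δω = ω₀/Q = 5.22e+04 rad/s; BW = Δω/(2π) = 8307 Hz.

(a) f₀ = 513.4 Hz  (b) Q = 0.0618  (c) BW = 8307 Hz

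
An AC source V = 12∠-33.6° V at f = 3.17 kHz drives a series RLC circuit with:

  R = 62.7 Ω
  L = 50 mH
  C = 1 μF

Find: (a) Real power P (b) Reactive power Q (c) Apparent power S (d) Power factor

Step 1 — Angular frequency: ω = 2π·f = 2π·3170 = 1.992e+04 rad/s.
Step 2 — Component impedances:
  R: Z = R = 62.7 Ω
  L: Z = jωL = j·1.992e+04·0.05 = 0 + j995.9 Ω
  C: Z = 1/(jωC) = -j/(ω·C) = 0 - j50.21 Ω
Step 3 — Series combination: Z_total = R + L + C = 62.7 + j945.7 Ω = 947.8∠86.2° Ω.
Step 4 — Source phasor: V = 12∠-33.6° V = 9.995 - j6.641 V.
Step 5 — Current: I = V / Z = -0.006294 - j0.01099 A = 0.01266∠-119.8° A.
Step 6 — Complex power: S = V·I* = 0.01005 + j0.1516 VA.
Step 7 — Real power: P = Re(S) = 0.01005 W.
Step 8 — Reactive power: Q = Im(S) = 0.1516 VAR.
Step 9 — Apparent power: |S| = 0.1519 VA.
Step 10 — Power factor: PF = P/|S| = 0.06616 (lagging).

(a) P = 0.01005 W  (b) Q = 0.1516 VAR  (c) S = 0.1519 VA  (d) PF = 0.06616 (lagging)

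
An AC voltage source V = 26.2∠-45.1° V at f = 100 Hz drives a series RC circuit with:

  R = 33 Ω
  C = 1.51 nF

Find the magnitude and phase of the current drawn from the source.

Step 1 — Angular frequency: ω = 2π·f = 2π·100 = 628.3 rad/s.
Step 2 — Component impedances:
  R: Z = R = 33 Ω
  C: Z = 1/(jωC) = -j/(ω·C) = 0 - j1.054e+06 Ω
Step 3 — Series combination: Z_total = R + C = 33 - j1.054e+06 Ω = 1.054e+06∠-90.0° Ω.
Step 4 — Source phasor: V = 26.2∠-45.1° V = 18.49 - j18.56 V.
Step 5 — Ohm's law: I = V / Z_total = (18.49 - j18.56) / (33 - j1.054e+06) = 1.761e-05 + j1.755e-05 A.
Step 6 — Convert to polar: |I| = 2.486e-05 A, ∠I = 44.9°.

I = 2.486e-05∠44.9° A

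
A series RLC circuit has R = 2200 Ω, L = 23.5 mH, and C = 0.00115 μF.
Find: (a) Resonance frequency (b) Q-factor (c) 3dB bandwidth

Step 1 — Resonance: ω₀ = 1/√(LC) = 1/√(0.0235·1.15e-09) = 1.924e+05 rad/s.
Step 2 — f₀ = ω₀/(2π) = 3.062e+04 Hz.
Step 3 — Series Q: Q = ω₀L/R = 1.924e+05·0.0235/2200 = 2.055.
Step 4 — Bandwidth: Δω = ω₀/Q = 9.362e+04 rad/s; BW = Δω/(2π) = 1.49e+04 Hz.

(a) f₀ = 3.062e+04 Hz  (b) Q = 2.055  (c) BW = 1.49e+04 Hz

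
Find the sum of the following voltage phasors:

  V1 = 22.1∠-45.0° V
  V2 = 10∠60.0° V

Step 1 — Convert each phasor to rectangular form:
  V1 = 22.1·(cos(-45.0°) + j·sin(-45.0°)) = 15.63 - j15.63 V
  V2 = 10·(cos(60.0°) + j·sin(60.0°)) = 5 + j8.66 V
Step 2 — Sum components: V_total = 20.63 - j6.967 V.
Step 3 — Convert to polar: |V_total| = 21.77 V, ∠V_total = -18.7°.

V_total = 21.77∠-18.7° V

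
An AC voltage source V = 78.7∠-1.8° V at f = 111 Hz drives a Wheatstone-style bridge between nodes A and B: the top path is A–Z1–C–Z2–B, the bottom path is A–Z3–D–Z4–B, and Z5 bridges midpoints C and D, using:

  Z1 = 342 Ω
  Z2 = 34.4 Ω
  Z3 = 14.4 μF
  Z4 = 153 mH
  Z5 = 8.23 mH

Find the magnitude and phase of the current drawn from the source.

Step 1 — Angular frequency: ω = 2π·f = 2π·111 = 697.4 rad/s.
Step 2 — Component impedances:
  Z1: Z = R = 342 Ω
  Z2: Z = R = 34.4 Ω
  Z3: Z = 1/(jωC) = -j/(ω·C) = 0 - j99.57 Ω
  Z4: Z = jωL = j·697.4·0.153 = 0 + j106.7 Ω
  Z5: Z = jωL = j·697.4·0.00823 = 0 + j5.74 Ω
Step 3 — Bridge requires nodal analysis (the Z5 bridge couples midpoints C and D, so the two paths cannot be reduced to a simple series/parallel combination). Setting node B to ground and injecting 1 A at node A, the 3-node admittance system at A, C, D solves to V_A = Z_AB = 52.85 - j79.56 Ω = 95.51∠-56.4° Ω.
Step 4 — Source phasor: V = 78.7∠-1.8° V = 78.66 - j2.472 V.
Step 5 — Ohm's law: I = V / Z_total = (78.66 - j2.472) / (52.85 - j79.56) = 0.4773 + j0.6717 A.
Step 6 — Convert to polar: |I| = 0.824 A, ∠I = 54.6°.

I = 0.824∠54.6° A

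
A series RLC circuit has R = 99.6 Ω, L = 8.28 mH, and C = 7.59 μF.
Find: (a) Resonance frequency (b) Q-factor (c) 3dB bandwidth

Step 1 — Resonance: ω₀ = 1/√(LC) = 1/√(0.00828·7.59e-06) = 3989 rad/s.
Step 2 — f₀ = ω₀/(2π) = 634.9 Hz.
Step 3 — Series Q: Q = ω₀L/R = 3989·0.00828/99.6 = 0.3316.
Step 4 — Bandwidth: Δω = ω₀/Q = 1.203e+04 rad/s; BW = Δω/(2π) = 1914 Hz.

(a) f₀ = 634.9 Hz  (b) Q = 0.3316  (c) BW = 1914 Hz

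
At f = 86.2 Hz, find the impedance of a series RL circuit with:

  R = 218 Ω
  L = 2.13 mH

Step 1 — Angular frequency: ω = 2π·f = 2π·86.2 = 541.6 rad/s.
Step 2 — Component impedances:
  R: Z = R = 218 Ω
  L: Z = jωL = j·541.6·0.00213 = 0 + j1.154 Ω
Step 3 — Series combination: Z_total = R + L = 218 + j1.154 Ω = 218∠0.3° Ω.

Z = 218 + j1.154 Ω = 218∠0.3° Ω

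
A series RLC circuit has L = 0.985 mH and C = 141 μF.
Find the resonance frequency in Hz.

Step 1 — Resonance condition Im(Z)=0 gives ω₀ = 1/√(LC).
Step 2 — ω₀ = 1/√(0.000985·0.000141) = 2683 rad/s.
Step 3 — f₀ = ω₀/(2π) = 427.1 Hz.

f₀ = 427.1 Hz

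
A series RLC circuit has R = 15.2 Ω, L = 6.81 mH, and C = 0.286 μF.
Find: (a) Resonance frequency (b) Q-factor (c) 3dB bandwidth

Step 1 — Resonance condition Im(Z)=0 gives ω₀ = 1/√(LC).
Step 2 — ω₀ = 1/√(0.00681·2.86e-07) = 2.266e+04 rad/s.
Step 3 — f₀ = ω₀/(2π) = 3606 Hz.
Step 4 — Series Q: Q = ω₀L/R = 2.266e+04·0.00681/15.2 = 10.15.
Step 5 — 3dB bandwidth: Δω = ω₀/Q = 2232 rad/s; BW = Δω/(2π) = 355.2 Hz.

(a) f₀ = 3606 Hz  (b) Q = 10.15  (c) BW = 355.2 Hz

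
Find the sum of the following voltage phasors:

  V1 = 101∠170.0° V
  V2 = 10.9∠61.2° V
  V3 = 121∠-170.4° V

Step 1 — Convert each phasor to rectangular form:
  V1 = 101·(cos(170.0°) + j·sin(170.0°)) = -99.47 + j17.54 V
  V2 = 10.9·(cos(61.2°) + j·sin(61.2°)) = 5.251 + j9.552 V
  V3 = 121·(cos(-170.4°) + j·sin(-170.4°)) = -119.3 - j20.18 V
Step 2 — Sum components: V_total = -213.5 + j6.911 V.
Step 3 — Convert to polar: |V_total| = 213.6 V, ∠V_total = 178.1°.

V_total = 213.6∠178.1° V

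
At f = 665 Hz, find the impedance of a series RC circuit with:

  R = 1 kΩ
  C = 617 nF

Step 1 — Angular frequency: ω = 2π·f = 2π·665 = 4178 rad/s.
Step 2 — Component impedances:
  R: Z = R = 1000 Ω
  C: Z = 1/(jωC) = -j/(ω·C) = 0 - j387.9 Ω
Step 3 — Series combination: Z_total = R + C = 1000 - j387.9 Ω = 1073∠-21.2° Ω.

Z = 1000 - j387.9 Ω = 1073∠-21.2° Ω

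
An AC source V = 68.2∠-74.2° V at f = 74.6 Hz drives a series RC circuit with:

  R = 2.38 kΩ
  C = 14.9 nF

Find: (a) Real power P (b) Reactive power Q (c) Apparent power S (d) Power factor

Step 1 — Angular frequency: ω = 2π·f = 2π·74.6 = 468.7 rad/s.
Step 2 — Component impedances:
  R: Z = R = 2380 Ω
  C: Z = 1/(jωC) = -j/(ω·C) = 0 - j1.432e+05 Ω
Step 3 — Series combination: Z_total = R + C = 2380 - j1.432e+05 Ω = 1.432e+05∠-89.0° Ω.
Step 4 — Source phasor: V = 68.2∠-74.2° V = 18.57 - j65.62 V.
Step 5 — Current: I = V / Z = 0.0004603 + j0.000122 A = 0.0004762∠14.8° A.
Step 6 — Complex power: S = V·I* = 0.0005398 - j0.03248 VA.
Step 7 — Real power: P = Re(S) = 0.0005398 W.
Step 8 — Reactive power: Q = Im(S) = -0.03248 VAR.
Step 9 — Apparent power: |S| = 0.03248 VA.
Step 10 — Power factor: PF = P/|S| = 0.01662 (leading).

(a) P = 0.0005398 W  (b) Q = -0.03248 VAR  (c) S = 0.03248 VA  (d) PF = 0.01662 (leading)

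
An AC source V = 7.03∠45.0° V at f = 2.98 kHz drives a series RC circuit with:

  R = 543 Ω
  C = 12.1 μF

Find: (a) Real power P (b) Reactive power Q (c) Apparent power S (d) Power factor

Step 1 — Angular frequency: ω = 2π·f = 2π·2980 = 1.872e+04 rad/s.
Step 2 — Component impedances:
  R: Z = R = 543 Ω
  C: Z = 1/(jωC) = -j/(ω·C) = 0 - j4.414 Ω
Step 3 — Series combination: Z_total = R + C = 543 - j4.414 Ω = 543∠-0.5° Ω.
Step 4 — Source phasor: V = 7.03∠45.0° V = 4.971 + j4.971 V.
Step 5 — Current: I = V / Z = 0.00908 + j0.009228 A = 0.01295∠45.5° A.
Step 6 — Complex power: S = V·I* = 0.09101 - j0.0007398 VA.
Step 7 — Real power: P = Re(S) = 0.09101 W.
Step 8 — Reactive power: Q = Im(S) = -0.0007398 VAR.
Step 9 — Apparent power: |S| = 0.09101 VA.
Step 10 — Power factor: PF = P/|S| = 1 (leading).

(a) P = 0.09101 W  (b) Q = -0.0007398 VAR  (c) S = 0.09101 VA  (d) PF = 1 (leading)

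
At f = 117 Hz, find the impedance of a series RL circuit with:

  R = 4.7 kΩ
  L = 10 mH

Step 1 — Angular frequency: ω = 2π·f = 2π·117 = 735.1 rad/s.
Step 2 — Component impedances:
  R: Z = R = 4700 Ω
  L: Z = jωL = j·735.1·0.01 = 0 + j7.351 Ω
Step 3 — Series combination: Z_total = R + L = 4700 + j7.351 Ω = 4700∠0.1° Ω.

Z = 4700 + j7.351 Ω = 4700∠0.1° Ω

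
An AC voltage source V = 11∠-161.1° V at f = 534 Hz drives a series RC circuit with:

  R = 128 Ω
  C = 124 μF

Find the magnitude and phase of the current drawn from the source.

Step 1 — Angular frequency: ω = 2π·f = 2π·534 = 3355 rad/s.
Step 2 — Component impedances:
  R: Z = R = 128 Ω
  C: Z = 1/(jωC) = -j/(ω·C) = 0 - j2.404 Ω
Step 3 — Series combination: Z_total = R + C = 128 - j2.404 Ω = 128∠-1.1° Ω.
Step 4 — Source phasor: V = 11∠-161.1° V = -10.41 - j3.563 V.
Step 5 — Ohm's law: I = V / Z_total = (-10.41 - j3.563) / (128 - j2.404) = -0.08075 - j0.02935 A.
Step 6 — Convert to polar: |I| = 0.08592 A, ∠I = -160.0°.

I = 0.08592∠-160.0° A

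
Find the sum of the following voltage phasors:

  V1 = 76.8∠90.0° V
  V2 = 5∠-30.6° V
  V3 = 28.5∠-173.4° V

Step 1 — Convert each phasor to rectangular form:
  V1 = 76.8·(cos(90.0°) + j·sin(90.0°)) = 0 + j76.8 V
  V2 = 5·(cos(-30.6°) + j·sin(-30.6°)) = 4.304 - j2.545 V
  V3 = 28.5·(cos(-173.4°) + j·sin(-173.4°)) = -28.31 - j3.276 V
Step 2 — Sum components: V_total = -24.01 + j70.98 V.
Step 3 — Convert to polar: |V_total| = 74.93 V, ∠V_total = 108.7°.

V_total = 74.93∠108.7° V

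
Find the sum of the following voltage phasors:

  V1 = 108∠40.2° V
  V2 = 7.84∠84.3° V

Step 1 — Convert each phasor to rectangular form:
  V1 = 108·(cos(40.2°) + j·sin(40.2°)) = 82.49 + j69.71 V
  V2 = 7.84·(cos(84.3°) + j·sin(84.3°)) = 0.7787 + j7.801 V
Step 2 — Sum components: V_total = 83.27 + j77.51 V.
Step 3 — Convert to polar: |V_total| = 113.8 V, ∠V_total = 42.9°.

V_total = 113.8∠42.9° V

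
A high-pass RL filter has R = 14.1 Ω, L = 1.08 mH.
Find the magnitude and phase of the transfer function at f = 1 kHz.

Step 1 — Angular frequency: ω = 2π·1000 = 6283 rad/s.
Step 2 — Transfer function: H(jω) = jωL/(R + jωL).
Step 3 — Numerator jωL = j·6.786; denominator R + jωL = 14.1 + j6.786.
Step 4 — H = 0.1881 + j0.3908.
Step 5 — Magnitude: |H| = 0.4337 (-7.3 dB); phase: φ = 64.3°.

|H| = 0.4337 (-7.3 dB), φ = 64.3°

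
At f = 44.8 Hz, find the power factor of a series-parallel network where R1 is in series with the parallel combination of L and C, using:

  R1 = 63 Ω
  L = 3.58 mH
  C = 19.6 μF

Step 1 — Angular frequency: ω = 2π·f = 2π·44.8 = 281.5 rad/s.
Step 2 — Component impedances:
  R1: Z = R = 63 Ω
  L: Z = jωL = j·281.5·0.00358 = 0 + j1.008 Ω
  C: Z = 1/(jωC) = -j/(ω·C) = 0 - j181.3 Ω
Step 3 — Parallel branch: L || C = 1/(1/L + 1/C) = 0 + j1.013 Ω.
Step 4 — Series with R1: Z_total = R1 + (L || C) = 63 + j1.013 Ω = 63.01∠0.9° Ω.
Step 5 — Power factor: PF = cos(φ) = Re(Z)/|Z| = 63/63.008 = 0.9999.
Step 6 — Type: Im(Z) = 1.013 ⇒ lagging (phase φ = 0.9°).

PF = 0.9999 (lagging, φ = 0.9°)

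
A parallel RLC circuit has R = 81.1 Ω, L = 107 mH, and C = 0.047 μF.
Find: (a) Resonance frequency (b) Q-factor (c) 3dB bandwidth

Step 1 — Resonance: ω₀ = 1/√(LC) = 1/√(0.107·4.7e-08) = 1.41e+04 rad/s.
Step 2 — f₀ = ω₀/(2π) = 2244 Hz.
Step 3 — Parallel Q: Q = R/(ω₀L) = 81.1/(1.41e+04·0.107) = 0.05375.
Step 4 — Bandwidth: Δω = ω₀/Q = 2.624e+05 rad/s; BW = Δω/(2π) = 4.175e+04 Hz.

(a) f₀ = 2244 Hz  (b) Q = 0.05375  (c) BW = 4.175e+04 Hz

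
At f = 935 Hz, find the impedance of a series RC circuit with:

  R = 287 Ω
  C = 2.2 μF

Step 1 — Angular frequency: ω = 2π·f = 2π·935 = 5875 rad/s.
Step 2 — Component impedances:
  R: Z = R = 287 Ω
  C: Z = 1/(jωC) = -j/(ω·C) = 0 - j77.37 Ω
Step 3 — Series combination: Z_total = R + C = 287 - j77.37 Ω = 297.2∠-15.1° Ω.

Z = 287 - j77.37 Ω = 297.2∠-15.1° Ω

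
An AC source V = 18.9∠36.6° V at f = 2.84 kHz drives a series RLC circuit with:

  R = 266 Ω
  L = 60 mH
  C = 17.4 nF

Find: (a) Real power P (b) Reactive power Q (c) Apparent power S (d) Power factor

Step 1 — Angular frequency: ω = 2π·f = 2π·2840 = 1.784e+04 rad/s.
Step 2 — Component impedances:
  R: Z = R = 266 Ω
  L: Z = jωL = j·1.784e+04·0.06 = 0 + j1071 Ω
  C: Z = 1/(jωC) = -j/(ω·C) = 0 - j3221 Ω
Step 3 — Series combination: Z_total = R + L + C = 266 - j2150 Ω = 2166∠-82.9° Ω.
Step 4 — Source phasor: V = 18.9∠36.6° V = 15.17 + j11.27 V.
Step 5 — Current: I = V / Z = -0.004302 + j0.007589 A = 0.008724∠119.5° A.
Step 6 — Complex power: S = V·I* = 0.02024 - j0.1636 VA.
Step 7 — Real power: P = Re(S) = 0.02024 W.
Step 8 — Reactive power: Q = Im(S) = -0.1636 VAR.
Step 9 — Apparent power: |S| = 0.1649 VA.
Step 10 — Power factor: PF = P/|S| = 0.1228 (leading).

(a) P = 0.02024 W  (b) Q = -0.1636 VAR  (c) S = 0.1649 VA  (d) PF = 0.1228 (leading)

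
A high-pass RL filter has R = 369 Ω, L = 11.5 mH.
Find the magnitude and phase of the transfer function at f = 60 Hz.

Step 1 — Angular frequency: ω = 2π·60 = 377 rad/s.
Step 2 — Transfer function: H(jω) = jωL/(R + jωL).
Step 3 — Numerator jωL = j·4.335; denominator R + jωL = 369 + j4.335.
Step 4 — H = 0.000138 + j0.01175.
Step 5 — Magnitude: |H| = 0.01175 (-38.6 dB); phase: φ = 89.3°.

|H| = 0.01175 (-38.6 dB), φ = 89.3°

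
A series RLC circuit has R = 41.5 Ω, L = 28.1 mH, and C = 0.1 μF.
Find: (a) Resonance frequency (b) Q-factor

Step 1 — Resonance condition Im(Z)=0 gives ω₀ = 1/√(LC).
Step 2 — ω₀ = 1/√(0.0281·1e-07) = 1.886e+04 rad/s.
Step 3 — f₀ = ω₀/(2π) = 3002 Hz.
Step 4 — Series Q: Q = ω₀L/R = 1.886e+04·0.0281/41.5 = 12.77.

(a) f₀ = 3002 Hz  (b) Q = 12.77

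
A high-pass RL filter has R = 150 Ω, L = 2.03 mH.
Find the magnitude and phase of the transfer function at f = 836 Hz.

Step 1 — Angular frequency: ω = 2π·836 = 5253 rad/s.
Step 2 — Transfer function: H(jω) = jωL/(R + jωL).
Step 3 — Numerator jωL = j·10.66; denominator R + jωL = 150 + j10.66.
Step 4 — H = 0.005028 + j0.07073.
Step 5 — Magnitude: |H| = 0.07091 (-23.0 dB); phase: φ = 85.9°.

|H| = 0.07091 (-23.0 dB), φ = 85.9°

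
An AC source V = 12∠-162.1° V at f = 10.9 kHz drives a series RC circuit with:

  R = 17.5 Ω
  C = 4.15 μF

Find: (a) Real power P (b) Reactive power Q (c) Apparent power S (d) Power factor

Step 1 — Angular frequency: ω = 2π·f = 2π·1.09e+04 = 6.849e+04 rad/s.
Step 2 — Component impedances:
  R: Z = R = 17.5 Ω
  C: Z = 1/(jωC) = -j/(ω·C) = 0 - j3.518 Ω
Step 3 — Series combination: Z_total = R + C = 17.5 - j3.518 Ω = 17.85∠-11.4° Ω.
Step 4 — Source phasor: V = 12∠-162.1° V = -11.42 - j3.688 V.
Step 5 — Current: I = V / Z = -0.5864 - j0.3287 A = 0.6723∠-150.7° A.
Step 6 — Complex power: S = V·I* = 7.909 - j1.59 VA.
Step 7 — Real power: P = Re(S) = 7.909 W.
Step 8 — Reactive power: Q = Im(S) = -1.59 VAR.
Step 9 — Apparent power: |S| = 8.067 VA.
Step 10 — Power factor: PF = P/|S| = 0.9804 (leading).

(a) P = 7.909 W  (b) Q = -1.59 VAR  (c) S = 8.067 VA  (d) PF = 0.9804 (leading)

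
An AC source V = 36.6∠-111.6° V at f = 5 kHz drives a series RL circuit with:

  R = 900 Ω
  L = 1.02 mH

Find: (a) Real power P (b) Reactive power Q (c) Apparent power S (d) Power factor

Step 1 — Angular frequency: ω = 2π·f = 2π·5000 = 3.142e+04 rad/s.
Step 2 — Component impedances:
  R: Z = R = 900 Ω
  L: Z = jωL = j·3.142e+04·0.00102 = 0 + j32.04 Ω
Step 3 — Series combination: Z_total = R + L = 900 + j32.04 Ω = 900.6∠2.0° Ω.
Step 4 — Source phasor: V = 36.6∠-111.6° V = -13.47 - j34.03 V.
Step 5 — Current: I = V / Z = -0.0163 - j0.03723 A = 0.04064∠-113.6° A.
Step 6 — Complex power: S = V·I* = 1.487 + j0.05293 VA.
Step 7 — Real power: P = Re(S) = 1.487 W.
Step 8 — Reactive power: Q = Im(S) = 0.05293 VAR.
Step 9 — Apparent power: |S| = 1.487 VA.
Step 10 — Power factor: PF = P/|S| = 0.9994 (lagging).

(a) P = 1.487 W  (b) Q = 0.05293 VAR  (c) S = 1.487 VA  (d) PF = 0.9994 (lagging)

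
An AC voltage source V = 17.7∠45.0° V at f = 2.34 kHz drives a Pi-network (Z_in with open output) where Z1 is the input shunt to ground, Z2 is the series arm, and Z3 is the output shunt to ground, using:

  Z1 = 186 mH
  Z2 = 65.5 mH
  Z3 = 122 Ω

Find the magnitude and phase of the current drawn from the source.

Step 1 — Angular frequency: ω = 2π·f = 2π·2340 = 1.47e+04 rad/s.
Step 2 — Component impedances:
  Z1: Z = jωL = j·1.47e+04·0.186 = 0 + j2735 Ω
  Z2: Z = jωL = j·1.47e+04·0.0655 = 0 + j963 Ω
  Z3: Z = R = 122 Ω
Step 3 — With open output, the series arm Z2 and the output shunt Z3 appear in series to ground: Z2 + Z3 = 122 + j963 Ω.
Step 4 — Parallel with input shunt Z1: Z_in = Z1 || (Z2 + Z3) = 66.66 + j714.4 Ω = 717.5∠84.7° Ω.
Step 5 — Source phasor: V = 17.7∠45.0° V = 12.52 + j12.52 V.
Step 6 — Ohm's law: I = V / Z_total = (12.52 + j12.52) / (66.66 + j714.4) = 0.01899 - j0.01575 A.
Step 7 — Convert to polar: |I| = 0.02467 A, ∠I = -39.7°.

I = 0.02467∠-39.7° A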